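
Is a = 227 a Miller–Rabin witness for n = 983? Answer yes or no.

no

n − 1 = 982 = 2^1 · 491, so s = 1 and d = 491.
Repeated squaring mod 983: 227^1 ≡ 227, 227^2 ≡ 413, 227^4 ≡ 510, 227^8 ≡ 588, 227^16 ≡ 711, 227^32 ≡ 259, 227^64 ≡ 237, 227^128 ≡ 138, 227^256 ≡ 367.
491 = 256 + 128 + 64 + 32 + 8 + 2 + 1, so 227^491 ≡ 367·138·237·259·588·413·227 ≡ 982 (mod 983).
x_0 = 227^491 mod 983 = 982.
x_0 = 982 ≡ −1, so 227 is not a witness.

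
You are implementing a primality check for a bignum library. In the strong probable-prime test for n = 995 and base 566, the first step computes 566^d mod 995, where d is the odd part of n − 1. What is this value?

n − 1 = 994 = 2^1 · 497, so s = 1 and d = 497.
566^497 mod 995 = 631.

631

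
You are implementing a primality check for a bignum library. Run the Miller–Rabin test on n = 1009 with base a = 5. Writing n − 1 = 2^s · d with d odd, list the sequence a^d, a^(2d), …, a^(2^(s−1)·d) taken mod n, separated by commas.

192, 540, 1008, 1

n − 1 = 1008 = 2^4 · 63, so s = 4 and d = 63.
x_0 = 5^63 mod 1009 = 192.
x_1 = 192^2 mod 1009 = 540.
x_2 = 540^2 mod 1009 = 1008.
x_3 = 1008^2 mod 1009 = 1.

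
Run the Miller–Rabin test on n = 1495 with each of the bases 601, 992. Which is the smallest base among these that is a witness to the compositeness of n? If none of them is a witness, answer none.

601

n − 1 = 1494 = 2^1 · 747, so s = 1 and d = 747.
Base 601: x_0 = 601^747 mod 1495 = 261. x_0 ∉ {1, 1494} and s = 1, so 601 is a Miller–Rabin witness and 1495 is composite.
Base 992: x_0 = 992^747 mod 1495 = 1273. x_0 ∉ {1, 1494} and s = 1, so 992 is a Miller–Rabin witness and 1495 is composite.
The smallest witness among the given bases is 601.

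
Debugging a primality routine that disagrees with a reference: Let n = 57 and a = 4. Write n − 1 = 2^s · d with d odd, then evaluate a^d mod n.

25

n − 1 = 56 = 2^3 · 7, so s = 3 and d = 7.
4^7 mod 57 = 25.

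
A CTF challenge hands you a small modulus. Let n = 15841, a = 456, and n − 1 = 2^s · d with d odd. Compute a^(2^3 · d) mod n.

1

n − 1 = 15840 = 2^5 · 495, so s = 5 and d = 495.
x_0 = 456^495 mod 15841 = 2262.
x_1 = 2262^2 mod 15841 = 1.
x_2 = 1^2 mod 15841 = 1.
x_3 = 1^2 mod 15841 = 1.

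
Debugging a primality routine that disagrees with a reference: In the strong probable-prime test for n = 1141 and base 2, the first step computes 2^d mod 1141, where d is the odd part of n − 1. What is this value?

127

n − 1 = 1140 = 2^2 · 285, so s = 2 and d = 285.
2^285 mod 1141 = 127.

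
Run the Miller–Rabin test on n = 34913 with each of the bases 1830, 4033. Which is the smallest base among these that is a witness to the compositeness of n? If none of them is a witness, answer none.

n − 1 = 34912 = 2^5 · 1091, so s = 5 and d = 1091.
Base 1830: x_0 = 1830^1091 mod 34913 = 27479. x_0 is neither 1 nor 34912, so continue squaring. x_1 = 27479^2 mod 34913 = 31990. x_2 = 31990^2 mod 34913 = 25157. x_3 = 25157^2 mod 34913 = 6698. x_4 = 6698^2 mod 34913 = 34912. x_4 ≡ −1, so 1830 is not a witness.
Base 4033: x_0 = 4033^1091 mod 34913 = 15850. x_0 is neither 1 nor 34912, so continue squaring. x_1 = 15850^2 mod 34913 = 23465. x_2 = 23465^2 mod 34913 = 28215. x_3 = 28215^2 mod 34913 = 34912. x_3 ≡ −1, so 4033 is not a witness.
No listed base is a witness for 34913.

none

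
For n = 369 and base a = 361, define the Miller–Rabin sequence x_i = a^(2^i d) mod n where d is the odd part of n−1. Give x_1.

154

n − 1 = 368 = 2^4 · 23, so s = 4 and d = 23.
x_0 = 361^23 mod 369 = 226.
x_1 = 226^2 mod 369 = 154.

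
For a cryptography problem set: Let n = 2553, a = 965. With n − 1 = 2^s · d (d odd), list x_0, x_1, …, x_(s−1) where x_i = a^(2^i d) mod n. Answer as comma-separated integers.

1103, 1381, 70

n − 1 = 2552 = 2^3 · 319, so s = 3 and d = 319.
x_0 = 965^319 mod 2553 = 1103.
x_1 = 1103^2 mod 2553 = 1381.
x_2 = 1381^2 mod 2553 = 70.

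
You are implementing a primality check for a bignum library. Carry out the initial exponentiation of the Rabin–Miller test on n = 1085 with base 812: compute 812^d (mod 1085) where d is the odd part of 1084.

378

n − 1 = 1084 = 2^2 · 271, so s = 2 and d = 271.
By repeated squaring, 812^271 ≡ 378 (mod 1085).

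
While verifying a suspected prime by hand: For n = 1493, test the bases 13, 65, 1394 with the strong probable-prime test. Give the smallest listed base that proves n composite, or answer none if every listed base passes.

none

n − 1 = 1492 = 2^2 · 373, so s = 2 and d = 373.
Base 13: x_0 = 13^373 mod 1493 = 432. x_0 is neither 1 nor 1492, so continue squaring. x_1 = 432^2 mod 1493 = 1492. x_1 ≡ −1, so 13 is not a witness.
Base 65: x_0 = 65^373 mod 1493 = 1. x_0 = 1, so 65 is not a witness.
Base 1394: x_0 = 1394^373 mod 1493 = 432. x_0 is neither 1 nor 1492, so continue squaring. x_1 = 432^2 mod 1493 = 1492. x_1 ≡ −1, so 1394 is not a witness.
No listed base is a witness for 1493.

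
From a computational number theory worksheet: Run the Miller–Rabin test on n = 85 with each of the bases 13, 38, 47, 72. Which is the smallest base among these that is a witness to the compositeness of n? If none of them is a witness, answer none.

n − 1 = 84 = 2^2 · 21, so s = 2 and d = 21.
Base 13: x_0 = 13^21 mod 85 = 13. x_0 is neither 1 nor 84, so continue squaring. x_1 = 13^2 mod 85 = 84. x_1 ≡ −1, so 13 is not a witness.
Base 38: x_0 = 38^21 mod 85 = 38. x_0 is neither 1 nor 84, so continue squaring. x_1 = 38^2 mod 85 = 84. x_1 ≡ −1, so 38 is not a witness.
Base 47: x_0 = 47^21 mod 85 = 47. x_0 is neither 1 nor 84, so continue squaring. x_1 = 47^2 mod 85 = 84. x_1 ≡ −1, so 47 is not a witness.
Base 72: x_0 = 72^21 mod 85 = 72. x_0 is neither 1 nor 84, so continue squaring. x_1 = 72^2 mod 85 = 84. x_1 ≡ −1, so 72 is not a witness.
No listed base is a witness for 85.

none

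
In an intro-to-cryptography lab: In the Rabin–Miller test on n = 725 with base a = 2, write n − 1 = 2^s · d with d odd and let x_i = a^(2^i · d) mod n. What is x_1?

n − 1 = 724 = 2^2 · 181, so s = 2 and d = 181.
x_0 = 2^181 mod 725 = 652.
x_1 = 652^2 mod 725 = 254.

254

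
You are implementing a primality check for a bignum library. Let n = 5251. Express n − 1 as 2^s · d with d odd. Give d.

Halving: 5250 → 2625; 2625 is odd.
So 5250 = 2^1 · 2625.

2625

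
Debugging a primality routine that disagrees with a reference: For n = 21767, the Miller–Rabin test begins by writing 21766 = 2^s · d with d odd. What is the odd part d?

Halving: 21766 → 10883; 10883 is odd.
So 21766 = 2^1 · 10883.

10883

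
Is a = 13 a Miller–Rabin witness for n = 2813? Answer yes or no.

yes

n − 1 = 2812 = 2^2 · 703, so s = 2 and d = 703.
Repeated squaring mod 2813: 13^1 ≡ 13, 13^2 ≡ 169, 13^4 ≡ 431, 13^8 ≡ 103, 13^16 ≡ 2170, 13^32 ≡ 2751, 13^64 ≡ 1031, 13^128 ≡ 2460, 13^256 ≡ 837, 13^512 ≡ 132.
703 = 512 + 128 + 32 + 16 + 8 + 4 + 2 + 1, so 13^703 ≡ 132·2460·2751·2170·103·431·169·13 ≡ 428 (mod 2813).
x_0 = 13^703 mod 2813 = 428.
x_0 is neither 1 nor 2812, so continue squaring.
x_1 = 428^2 mod 2813 = 339.
Reached i = s−1 = 1 without hitting −1: 13 is a Miller–Rabin witness and 2813 is composite.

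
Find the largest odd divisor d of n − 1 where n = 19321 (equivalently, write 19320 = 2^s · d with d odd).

2415

Halving: 19320 → 9660 → 4830 → 2415; 2415 is odd.
So 19320 = 2^3 · 2415.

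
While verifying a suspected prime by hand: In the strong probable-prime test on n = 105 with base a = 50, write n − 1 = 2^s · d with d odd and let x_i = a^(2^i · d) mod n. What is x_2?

n − 1 = 104 = 2^3 · 13, so s = 3 and d = 13.
x_0 = 50^13 mod 105 = 50.
x_1 = 50^2 mod 105 = 85.
x_2 = 85^2 mod 105 = 85.

85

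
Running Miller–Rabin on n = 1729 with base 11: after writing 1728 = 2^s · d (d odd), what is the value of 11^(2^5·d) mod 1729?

n − 1 = 1728 = 2^6 · 27, so s = 6 and d = 27.
x_0 = 11^27 mod 1729 = 1331.
x_1 = 1331^2 mod 1729 = 1065.
x_2 = 1065^2 mod 1729 = 1.
x_3 = 1^2 mod 1729 = 1.
x_4 = 1^2 mod 1729 = 1.
x_5 = 1^2 mod 1729 = 1.

1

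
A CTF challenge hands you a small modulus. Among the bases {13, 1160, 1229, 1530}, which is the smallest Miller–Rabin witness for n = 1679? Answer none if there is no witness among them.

13

n − 1 = 1678 = 2^1 · 839, so s = 1 and d = 839.
Base 13: x_0 = 13^839 mod 1679 = 725. x_0 ∉ {1, 1678} and s = 1, so 13 is a Miller–Rabin witness and 1679 is composite.
Base 1160: x_0 = 1160^839 mod 1679 = 885. x_0 ∉ {1, 1678} and s = 1, so 1160 is a Miller–Rabin witness and 1679 is composite.
Base 1229: x_0 = 1229^839 mod 1679 = 1552. x_0 ∉ {1, 1678} and s = 1, so 1229 is a Miller–Rabin witness and 1679 is composite.
Base 1530: x_0 = 1530^839 mod 1679 = 900. x_0 ∉ {1, 1678} and s = 1, so 1530 is a Miller–Rabin witness and 1679 is composite.
The smallest witness among the given bases is 13.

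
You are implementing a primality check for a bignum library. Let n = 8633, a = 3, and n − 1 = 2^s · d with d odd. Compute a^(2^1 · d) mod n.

6844

n − 1 = 8632 = 2^3 · 1079, so s = 3 and d = 1079.
Repeated squaring mod 8633: 3^1 ≡ 3, 3^2 ≡ 9, 3^4 ≡ 81, 3^8 ≡ 6561, 3^16 ≡ 2583, 3^32 ≡ 7213, 3^64 ≡ 4911, 3^128 ≡ 5952, 3^256 ≡ 5105, 3^512 ≡ 6631, 3^1024 ≡ 2292.
1079 = 1024 + 32 + 16 + 4 + 2 + 1, so 3^1079 ≡ 2292·7213·2583·81·9·3 ≡ 3039 (mod 8633).
x_0 = 3039.
x_1 = 3039^2 mod 8633 = 6844.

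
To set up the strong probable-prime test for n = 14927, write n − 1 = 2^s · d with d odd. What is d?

Halving: 14926 → 7463; 7463 is odd.
So 14926 = 2^1 · 7463.

7463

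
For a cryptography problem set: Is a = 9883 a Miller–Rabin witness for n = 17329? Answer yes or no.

n − 1 = 17328 = 2^4 · 1083, so s = 4 and d = 1083.
x_0 = 9883^1083 mod 17329 = 1.
x_0 = 1, so 9883 is not a witness.

no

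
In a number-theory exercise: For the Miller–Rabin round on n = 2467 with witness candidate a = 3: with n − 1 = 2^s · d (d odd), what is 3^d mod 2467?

2466

n − 1 = 2466 = 2^1 · 1233, so s = 1 and d = 1233.
3^1233 mod 2467 = 2466.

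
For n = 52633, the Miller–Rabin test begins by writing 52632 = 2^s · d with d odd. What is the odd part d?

Halving: 52632 → 26316 → 13158 → 6579; 6579 is odd.
So 52632 = 2^3 · 6579.

6579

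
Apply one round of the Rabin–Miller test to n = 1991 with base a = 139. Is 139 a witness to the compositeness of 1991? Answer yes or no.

no

n − 1 = 1990 = 2^1 · 995, so s = 1 and d = 995.
By repeated squaring, 139^995 ≡ 1990 (mod 1991).
x_0 = 139^995 mod 1991 = 1990.
x_0 = 1990 ≡ −1, so 139 is not a witness.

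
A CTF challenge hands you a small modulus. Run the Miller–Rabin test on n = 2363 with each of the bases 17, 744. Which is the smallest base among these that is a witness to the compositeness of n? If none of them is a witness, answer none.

n − 1 = 2362 = 2^1 · 1181, so s = 1 and d = 1181.
Base 17: x_0 = 17^1181 mod 2363 = 510. x_0 ∉ {1, 2362} and s = 1, so 17 is a Miller–Rabin witness and 2363 is composite.
Base 744: x_0 = 744^1181 mod 2363 = 1526. x_0 ∉ {1, 2362} and s = 1, so 744 is a Miller–Rabin witness and 2363 is composite.
The smallest witness among the given bases is 17.

17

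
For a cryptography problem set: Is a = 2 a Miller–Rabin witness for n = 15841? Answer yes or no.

n − 1 = 15840 = 2^5 · 495, so s = 5 and d = 495.
x_0 = 2^495 mod 15841 = 1.
x_0 = 1, so 2 is not a witness.

no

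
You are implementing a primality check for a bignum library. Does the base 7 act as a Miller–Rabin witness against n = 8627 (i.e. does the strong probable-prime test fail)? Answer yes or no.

n − 1 = 8626 = 2^1 · 4313, so s = 1 and d = 4313.
x_0 = 7^4313 mod 8627 = 1.
x_0 = 1, so 7 is not a witness.

no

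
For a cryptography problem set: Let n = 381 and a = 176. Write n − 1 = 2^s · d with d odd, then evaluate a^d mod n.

374

n − 1 = 380 = 2^2 · 95, so s = 2 and d = 95.
176^95 mod 381 = 374.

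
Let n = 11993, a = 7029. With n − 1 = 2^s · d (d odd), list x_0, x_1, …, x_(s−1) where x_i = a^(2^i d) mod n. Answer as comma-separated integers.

n − 1 = 11992 = 2^3 · 1499, so s = 3 and d = 1499.
x_0 = 7029^1499 mod 11993 = 11960.
x_1 = 11960^2 mod 11993 = 1089.
x_2 = 1089^2 mod 11993 = 10607.

11960, 1089, 10607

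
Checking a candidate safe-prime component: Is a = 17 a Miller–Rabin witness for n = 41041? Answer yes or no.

n − 1 = 41040 = 2^4 · 2565, so s = 4 and d = 2565.
x_0 = 17^2565 mod 41041 = 33032.
x_0 is neither 1 nor 41040, so continue squaring.
x_1 = 33032^2 mod 41041 = 38039.
x_2 = 38039^2 mod 41041 = 24025.
x_3 = 24025^2 mod 41041 = 1.
x_3 = 1 but x_2 ≠ ±1, a nontrivial square root of 1 — 17 is a witness and 41041 is composite.

yes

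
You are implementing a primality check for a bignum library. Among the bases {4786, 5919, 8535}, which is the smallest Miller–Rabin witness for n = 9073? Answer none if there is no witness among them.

n − 1 = 9072 = 2^4 · 567, so s = 4 and d = 567.
Base 4786: x_0 = 4786^567 mod 9073 = 1. x_0 = 1, so 4786 is not a witness.
Base 5919: x_0 = 5919^567 mod 9073 = 3009. x_0 is neither 1 nor 9072, so continue squaring. x_1 = 3009^2 mod 9073 = 8300. x_2 = 8300^2 mod 9073 = 7784. x_3 = 7784^2 mod 9073 = 1162. Reached i = s−1 = 3 without hitting −1: 5919 is a Miller–Rabin witness and 9073 is composite.
Base 8535: x_0 = 8535^567 mod 9073 = 1162. x_0 is neither 1 nor 9072, so continue squaring. x_1 = 1162^2 mod 9073 = 7440. x_2 = 7440^2 mod 9073 = 8300. x_3 = 8300^2 mod 9073 = 7784. Reached i = s−1 = 3 without hitting −1: 8535 is a Miller–Rabin witness and 9073 is composite.
The smallest witness among the given bases is 5919.

5919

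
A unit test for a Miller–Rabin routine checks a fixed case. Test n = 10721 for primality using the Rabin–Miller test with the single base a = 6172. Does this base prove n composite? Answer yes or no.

n − 1 = 10720 = 2^5 · 335, so s = 5 and d = 335.
x_0 = 6172^335 mod 10721 = 10720.
x_0 = 10720 ≡ −1, so 6172 is not a witness.

no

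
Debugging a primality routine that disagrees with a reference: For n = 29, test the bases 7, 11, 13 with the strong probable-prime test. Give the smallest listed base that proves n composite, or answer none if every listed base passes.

n − 1 = 28 = 2^2 · 7, so s = 2 and d = 7.
Base 7: x_0 = 7^7 mod 29 = 1. x_0 = 1, so 7 is not a witness.
Base 11: x_0 = 11^7 mod 29 = 12. x_0 is neither 1 nor 28, so continue squaring. x_1 = 12^2 mod 29 = 28. x_1 ≡ −1, so 11 is not a witness.
Base 13: x_0 = 13^7 mod 29 = 28. x_0 = 28 ≡ −1, so 13 is not a witness.
No listed base is a witness for 29.

none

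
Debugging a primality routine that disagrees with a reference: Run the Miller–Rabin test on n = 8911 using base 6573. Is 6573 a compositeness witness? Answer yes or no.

yes

n − 1 = 8910 = 2^1 · 4455, so s = 1 and d = 4455.
x_0 = 6573^4455 mod 8911 = 7637.
x_0 ∉ {1, 8910} and s = 1, so 6573 is a Miller–Rabin witness and 8911 is composite.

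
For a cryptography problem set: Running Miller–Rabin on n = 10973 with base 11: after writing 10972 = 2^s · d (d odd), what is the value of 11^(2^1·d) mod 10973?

n − 1 = 10972 = 2^2 · 2743, so s = 2 and d = 2743.
By repeated squaring, 11^2743 ≡ 5934 (mod 10973).
x_0 = 5934.
x_1 = 5934^2 mod 10973 = 10972.

10972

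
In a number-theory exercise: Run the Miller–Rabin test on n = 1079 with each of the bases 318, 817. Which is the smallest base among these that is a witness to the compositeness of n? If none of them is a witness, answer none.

318

n − 1 = 1078 = 2^1 · 539, so s = 1 and d = 539.
Base 318: x_0 = 318^539 mod 1079 = 440. x_0 ∉ {1, 1078} and s = 1, so 318 is a Miller–Rabin witness and 1079 is composite.
Base 817: x_0 = 817^539 mod 1079 = 110. x_0 ∉ {1, 1078} and s = 1, so 817 is a Miller–Rabin witness and 1079 is composite.
The smallest witness among the given bases is 318.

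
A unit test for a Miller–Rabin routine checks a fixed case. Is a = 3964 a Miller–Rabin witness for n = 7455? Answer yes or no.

n − 1 = 7454 = 2^1 · 3727, so s = 1 and d = 3727.
x_0 = 3964^3727 mod 7455 = 1969.
x_0 ∉ {1, 7454} and s = 1, so 3964 is a Miller–Rabin witness and 7455 is composite.

yes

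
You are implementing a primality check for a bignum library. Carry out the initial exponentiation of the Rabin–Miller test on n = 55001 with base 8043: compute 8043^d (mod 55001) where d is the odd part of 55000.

36272

n − 1 = 55000 = 2^3 · 6875, so s = 3 and d = 6875.
8043^6875 mod 55001 = 36272.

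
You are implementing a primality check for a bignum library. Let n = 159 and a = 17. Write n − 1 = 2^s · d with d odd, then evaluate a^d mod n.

n − 1 = 158 = 2^1 · 79, so s = 1 and d = 79.
17^79 mod 159 = 17.

17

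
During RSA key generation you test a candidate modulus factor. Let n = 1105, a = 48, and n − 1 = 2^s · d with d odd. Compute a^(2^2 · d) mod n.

846

n − 1 = 1104 = 2^4 · 69, so s = 4 and d = 69.
Repeated squaring mod 1105: 48^1 ≡ 48, 48^2 ≡ 94, 48^4 ≡ 1101, 48^8 ≡ 16, 48^16 ≡ 256, 48^32 ≡ 341, 48^64 ≡ 256.
69 = 64 + 4 + 1, so 48^69 ≡ 256·1101·48 ≡ 573 (mod 1105).
x_0 = 573.
x_1 = 573^2 mod 1105 = 144.
x_2 = 144^2 mod 1105 = 846.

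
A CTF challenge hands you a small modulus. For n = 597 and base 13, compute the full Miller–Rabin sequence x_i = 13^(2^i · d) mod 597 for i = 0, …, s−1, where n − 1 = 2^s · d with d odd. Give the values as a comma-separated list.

49, 13

n − 1 = 596 = 2^2 · 149, so s = 2 and d = 149.
x_0 = 13^149 mod 597 = 49.
x_1 = 49^2 mod 597 = 13.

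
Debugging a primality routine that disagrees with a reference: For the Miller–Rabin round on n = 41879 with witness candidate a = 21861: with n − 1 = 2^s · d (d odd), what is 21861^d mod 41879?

n − 1 = 41878 = 2^1 · 20939, so s = 1 and d = 20939.
By repeated squaring, 21861^20939 ≡ 1 (mod 41879).

1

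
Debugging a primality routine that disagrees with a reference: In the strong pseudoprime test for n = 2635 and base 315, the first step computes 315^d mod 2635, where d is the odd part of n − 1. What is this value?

n − 1 = 2634 = 2^1 · 1317, so s = 1 and d = 1317.
315^1317 mod 2635 = 280.

280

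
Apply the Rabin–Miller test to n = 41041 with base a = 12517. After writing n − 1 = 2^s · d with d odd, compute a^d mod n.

22758

n − 1 = 41040 = 2^4 · 2565, so s = 4 and d = 2565.
12517^2565 mod 41041 = 22758.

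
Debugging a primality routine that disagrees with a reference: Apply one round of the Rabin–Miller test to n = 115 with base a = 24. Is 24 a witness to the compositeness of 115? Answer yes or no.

yes

n − 1 = 114 = 2^1 · 57, so s = 1 and d = 57.
x_0 = 24^57 mod 115 = 24.
x_0 ∉ {1, 114} and s = 1, so 24 is a Miller–Rabin witness and 115 is composite.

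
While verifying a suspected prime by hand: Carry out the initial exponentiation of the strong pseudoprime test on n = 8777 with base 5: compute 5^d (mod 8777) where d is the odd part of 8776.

n − 1 = 8776 = 2^3 · 1097, so s = 3 and d = 1097.
5^1097 mod 8777 = 7020.

7020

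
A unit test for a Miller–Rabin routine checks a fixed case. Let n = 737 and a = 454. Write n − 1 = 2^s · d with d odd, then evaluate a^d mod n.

588

n − 1 = 736 = 2^5 · 23, so s = 5 and d = 23.
454^23 mod 737 = 588.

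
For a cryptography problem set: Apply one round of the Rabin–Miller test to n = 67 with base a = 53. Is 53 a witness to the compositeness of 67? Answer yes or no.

no

n − 1 = 66 = 2^1 · 33, so s = 1 and d = 33.
x_0 = 53^33 mod 67 = 66.
x_0 = 66 ≡ −1, so 53 is not a witness.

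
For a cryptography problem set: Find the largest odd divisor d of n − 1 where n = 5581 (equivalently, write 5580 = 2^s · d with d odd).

1395

Halving: 5580 → 2790 → 1395; 1395 is odd.
So 5580 = 2^2 · 1395.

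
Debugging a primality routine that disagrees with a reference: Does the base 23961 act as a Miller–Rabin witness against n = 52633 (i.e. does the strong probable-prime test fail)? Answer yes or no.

n − 1 = 52632 = 2^3 · 6579, so s = 3 and d = 6579.
x_0 = 23961^6579 mod 52633 = 34916.
x_0 is neither 1 nor 52632, so continue squaring.
x_1 = 34916^2 mod 52633 = 41510.
x_2 = 41510^2 mod 52633 = 33579.
Reached i = s−1 = 2 without hitting −1: 23961 is a Miller–Rabin witness and 52633 is composite.

yes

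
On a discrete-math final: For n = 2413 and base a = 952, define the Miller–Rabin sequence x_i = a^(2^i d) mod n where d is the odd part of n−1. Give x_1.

n − 1 = 2412 = 2^2 · 603, so s = 2 and d = 603.
x_0 = 952^603 mod 2413 = 2222.
x_1 = 2222^2 mod 2413 = 286.

286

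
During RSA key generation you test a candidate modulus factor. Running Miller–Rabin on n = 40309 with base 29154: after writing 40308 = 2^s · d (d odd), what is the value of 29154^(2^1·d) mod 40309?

10959

n − 1 = 40308 = 2^2 · 10077, so s = 2 and d = 10077.
x_0 = 29154^10077 mod 40309 = 15781.
x_1 = 15781^2 mod 40309 = 10959.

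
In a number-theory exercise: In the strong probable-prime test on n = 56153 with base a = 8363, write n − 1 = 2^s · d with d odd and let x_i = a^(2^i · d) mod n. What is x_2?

36931

n − 1 = 56152 = 2^3 · 7019, so s = 3 and d = 7019.
x_0 = 8363^7019 mod 56153 = 26587.
x_1 = 26587^2 mod 56153 = 14605.
x_2 = 14605^2 mod 56153 = 36931.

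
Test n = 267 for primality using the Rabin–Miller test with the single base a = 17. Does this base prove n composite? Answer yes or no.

n − 1 = 266 = 2^1 · 133, so s = 1 and d = 133.
Repeated squaring mod 267: 17^1 ≡ 17, 17^2 ≡ 22, 17^4 ≡ 217, 17^8 ≡ 97, 17^16 ≡ 64, 17^32 ≡ 91, 17^64 ≡ 4, 17^128 ≡ 16.
133 = 128 + 4 + 1, so 17^133 ≡ 16·217·17 ≡ 17 (mod 267).
x_0 = 17^133 mod 267 = 17.
x_0 ∉ {1, 266} and s = 1, so 17 is a Miller–Rabin witness and 267 is composite.

yes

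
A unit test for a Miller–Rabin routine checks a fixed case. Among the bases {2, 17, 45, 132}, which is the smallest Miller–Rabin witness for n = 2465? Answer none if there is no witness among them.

n − 1 = 2464 = 2^5 · 77, so s = 5 and d = 77.
Base 2: x_0 = 2^77 mod 2465 = 1902. x_0 is neither 1 nor 2464, so continue squaring. x_1 = 1902^2 mod 2465 = 1449. x_2 = 1449^2 mod 2465 = 1886. x_3 = 1886^2 mod 2465 = 1. x_3 = 1 but x_2 ≠ ±1, a nontrivial square root of 1 — 2 is a witness and 2465 is composite.
Base 17: x_0 = 17^77 mod 2465 = 17. x_0 is neither 1 nor 2464, so continue squaring. x_1 = 17^2 mod 2465 = 289. x_2 = 289^2 mod 2465 = 2176. x_3 = 2176^2 mod 2465 = 2176. x_4 = 2176^2 mod 2465 = 2176. Reached i = s−1 = 4 without hitting −1: 17 is a Miller–Rabin witness and 2465 is composite.
Base 45: x_0 = 45^77 mod 2465 = 755. x_0 is neither 1 nor 2464, so continue squaring. x_1 = 755^2 mod 2465 = 610. x_2 = 610^2 mod 2465 = 2350. x_3 = 2350^2 mod 2465 = 900. x_4 = 900^2 mod 2465 = 1480. Reached i = s−1 = 4 without hitting −1: 45 is a Miller–Rabin witness and 2465 is composite.
Base 132: x_0 = 132^77 mod 2465 = 2002. x_0 is neither 1 nor 2464, so continue squaring. x_1 = 2002^2 mod 2465 = 2379. x_2 = 2379^2 mod 2465 = 1. x_2 = 1 but x_1 ≠ ±1, a nontrivial square root of 1 — 132 is a witness and 2465 is composite.
The smallest witness among the given bases is 2.

2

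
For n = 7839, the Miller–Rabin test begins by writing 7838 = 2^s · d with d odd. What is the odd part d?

Halving: 7838 → 3919; 3919 is odd.
So 7838 = 2^1 · 3919.

3919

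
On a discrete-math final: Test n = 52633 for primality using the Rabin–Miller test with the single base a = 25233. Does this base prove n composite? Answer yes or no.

n − 1 = 52632 = 2^3 · 6579, so s = 3 and d = 6579.
By repeated squaring, 25233^6579 ≡ 3604 (mod 52633).
x_0 = 25233^6579 mod 52633 = 3604.
x_0 is neither 1 nor 52632, so continue squaring.
x_1 = 3604^2 mod 52633 = 41098.
x_2 = 41098^2 mod 52633 = 1.
x_2 = 1 but x_1 ≠ ±1, a nontrivial square root of 1 — 25233 is a witness and 52633 is composite.

yes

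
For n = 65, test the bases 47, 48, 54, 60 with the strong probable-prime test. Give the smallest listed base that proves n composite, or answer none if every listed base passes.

48

n − 1 = 64 = 2^6 · 1, so s = 6 and d = 1.
Base 47: x_0 = 47^1 mod 65 = 47. x_0 is neither 1 nor 64, so continue squaring. x_1 = 47^2 mod 65 = 64. x_1 ≡ −1, so 47 is not a witness.
Base 48: x_0 = 48^1 mod 65 = 48. x_0 is neither 1 nor 64, so continue squaring. x_1 = 48^2 mod 65 = 29. x_2 = 29^2 mod 65 = 61. x_3 = 61^2 mod 65 = 16. x_4 = 16^2 mod 65 = 61. x_5 = 61^2 mod 65 = 16. Reached i = s−1 = 5 without hitting −1: 48 is a Miller–Rabin witness and 65 is composite.
Base 54: x_0 = 54^1 mod 65 = 54. x_0 is neither 1 nor 64, so continue squaring. x_1 = 54^2 mod 65 = 56. x_2 = 56^2 mod 65 = 16. x_3 = 16^2 mod 65 = 61. x_4 = 61^2 mod 65 = 16. x_5 = 16^2 mod 65 = 61. Reached i = s−1 = 5 without hitting −1: 54 is a Miller–Rabin witness and 65 is composite.
Base 60: x_0 = 60^1 mod 65 = 60. x_0 is neither 1 nor 64, so continue squaring. x_1 = 60^2 mod 65 = 25. x_2 = 25^2 mod 65 = 40. x_3 = 40^2 mod 65 = 40. x_4 = 40^2 mod 65 = 40. x_5 = 40^2 mod 65 = 40. Reached i = s−1 = 5 without hitting −1: 60 is a Miller–Rabin witness and 65 is composite.
The smallest witness among the given bases is 48.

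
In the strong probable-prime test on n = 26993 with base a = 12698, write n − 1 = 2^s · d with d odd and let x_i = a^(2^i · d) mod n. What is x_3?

n − 1 = 26992 = 2^4 · 1687, so s = 4 and d = 1687.
x_0 = 12698^1687 mod 26993 = 3325.
x_1 = 3325^2 mod 26993 = 15488.
x_2 = 15488^2 mod 26993 = 18346.
x_3 = 18346^2 mod 26993 = 26992.

26992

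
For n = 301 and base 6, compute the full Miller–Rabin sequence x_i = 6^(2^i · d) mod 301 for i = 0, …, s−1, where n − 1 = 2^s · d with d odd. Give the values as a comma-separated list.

216, 1

n − 1 = 300 = 2^2 · 75, so s = 2 and d = 75.
x_0 = 6^75 mod 301 = 216.
x_1 = 216^2 mod 301 = 1.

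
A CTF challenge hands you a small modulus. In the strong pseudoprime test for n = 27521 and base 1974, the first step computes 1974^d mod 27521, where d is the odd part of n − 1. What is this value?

24212

n − 1 = 27520 = 2^7 · 215, so s = 7 and d = 215.
1974^215 mod 27521 = 24212.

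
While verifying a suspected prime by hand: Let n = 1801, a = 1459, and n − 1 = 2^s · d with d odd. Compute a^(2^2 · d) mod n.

1800

n − 1 = 1800 = 2^3 · 225, so s = 3 and d = 225.
Repeated squaring mod 1801: 1459^1 ≡ 1459, 1459^2 ≡ 1700, 1459^4 ≡ 1196, 1459^8 ≡ 422, 1459^16 ≡ 1586, 1459^32 ≡ 1200, 1459^64 ≡ 1001, 1459^128 ≡ 645.
225 = 128 + 64 + 32 + 1, so 1459^225 ≡ 645·1001·1200·1459 ≡ 524 (mod 1801).
x_0 = 524.
x_1 = 524^2 mod 1801 = 824.
x_2 = 824^2 mod 1801 = 1800.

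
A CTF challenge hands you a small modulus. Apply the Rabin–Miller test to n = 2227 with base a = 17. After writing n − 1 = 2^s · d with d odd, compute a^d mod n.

n − 1 = 2226 = 2^1 · 1113, so s = 1 and d = 1113.
Repeated squaring mod 2227: 17^1 ≡ 17, 17^2 ≡ 289, 17^4 ≡ 1122, 17^8 ≡ 629, 17^16 ≡ 1462, 17^32 ≡ 1751, 17^64 ≡ 1649, 17^128 ≡ 34, 17^256 ≡ 1156, 17^512 ≡ 136, 17^1024 ≡ 680.
1113 = 1024 + 64 + 16 + 8 + 1, so 17^1113 ≡ 680·1649·1462·629·17 ≡ 1598 (mod 2227).

1598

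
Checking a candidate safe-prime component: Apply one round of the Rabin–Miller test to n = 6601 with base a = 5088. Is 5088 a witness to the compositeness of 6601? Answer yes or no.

no

n − 1 = 6600 = 2^3 · 825, so s = 3 and d = 825.
x_0 = 5088^825 mod 6601 = 6600.
x_0 = 6600 ≡ −1, so 5088 is not a witness.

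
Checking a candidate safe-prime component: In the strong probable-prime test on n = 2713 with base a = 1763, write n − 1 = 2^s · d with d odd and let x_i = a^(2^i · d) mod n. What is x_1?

1826

n − 1 = 2712 = 2^3 · 339, so s = 3 and d = 339.
x_0 = 1763^339 mod 2713 = 1673.
x_1 = 1673^2 mod 2713 = 1826.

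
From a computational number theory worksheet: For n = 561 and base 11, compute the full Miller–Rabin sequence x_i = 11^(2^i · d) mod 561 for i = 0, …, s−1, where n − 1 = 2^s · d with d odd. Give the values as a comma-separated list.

209, 484, 319, 220

n − 1 = 560 = 2^4 · 35, so s = 4 and d = 35.
x_0 = 11^35 mod 561 = 209.
x_1 = 209^2 mod 561 = 484.
x_2 = 484^2 mod 561 = 319.
x_3 = 319^2 mod 561 = 220.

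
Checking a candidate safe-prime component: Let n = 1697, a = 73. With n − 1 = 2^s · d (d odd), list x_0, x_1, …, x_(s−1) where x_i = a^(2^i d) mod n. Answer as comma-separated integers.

n − 1 = 1696 = 2^5 · 53, so s = 5 and d = 53.
x_0 = 73^53 mod 1697 = 1696.
x_1 = 1696^2 mod 1697 = 1.
x_2 = 1^2 mod 1697 = 1.
x_3 = 1^2 mod 1697 = 1.
x_4 = 1^2 mod 1697 = 1.

1696, 1, 1, 1, 1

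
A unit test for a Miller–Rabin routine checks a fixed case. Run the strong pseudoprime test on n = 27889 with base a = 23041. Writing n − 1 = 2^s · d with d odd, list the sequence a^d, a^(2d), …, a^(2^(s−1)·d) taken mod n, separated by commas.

n − 1 = 27888 = 2^4 · 1743, so s = 4 and d = 1743.
x_0 = 23041^1743 mod 27889 = 25886.
x_1 = 25886^2 mod 27889 = 23882.
x_2 = 23882^2 mod 27889 = 19874.
x_3 = 19874^2 mod 27889 = 11858.

25886, 23882, 19874, 11858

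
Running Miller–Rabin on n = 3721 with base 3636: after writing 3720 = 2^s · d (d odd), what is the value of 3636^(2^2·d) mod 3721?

n − 1 = 3720 = 2^3 · 465, so s = 3 and d = 465.
Repeated squaring mod 3721: 3636^1 ≡ 3636, 3636^2 ≡ 3504, 3636^4 ≡ 2437, 3636^8 ≡ 253, 3636^16 ≡ 752, 3636^32 ≡ 3633, 3636^64 ≡ 302, 3636^128 ≡ 1900, 3636^256 ≡ 630.
465 = 256 + 128 + 64 + 16 + 1, so 3636^465 ≡ 630·1900·302·752·3636 ≡ 3366 (mod 3721).
x_0 = 3366.
x_1 = 3366^2 mod 3721 = 3232.
x_2 = 3232^2 mod 3721 = 977.

977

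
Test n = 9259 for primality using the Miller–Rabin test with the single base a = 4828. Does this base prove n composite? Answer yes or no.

n − 1 = 9258 = 2^1 · 4629, so s = 1 and d = 4629.
x_0 = 4828^4629 mod 9259 = 4045.
x_0 ∉ {1, 9258} and s = 1, so 4828 is a Miller–Rabin witness and 9259 is composite.

yes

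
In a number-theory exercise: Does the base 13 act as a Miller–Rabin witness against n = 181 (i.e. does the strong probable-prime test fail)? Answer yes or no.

n − 1 = 180 = 2^2 · 45, so s = 2 and d = 45.
x_0 = 13^45 mod 181 = 1.
x_0 = 1, so 13 is not a witness.

no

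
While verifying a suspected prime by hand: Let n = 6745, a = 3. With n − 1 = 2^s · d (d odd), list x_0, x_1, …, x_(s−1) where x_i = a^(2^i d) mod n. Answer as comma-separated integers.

4287, 4989, 1071

n − 1 = 6744 = 2^3 · 843, so s = 3 and d = 843.
x_0 = 3^843 mod 6745 = 4287.
x_1 = 4287^2 mod 6745 = 4989.
x_2 = 4989^2 mod 6745 = 1071.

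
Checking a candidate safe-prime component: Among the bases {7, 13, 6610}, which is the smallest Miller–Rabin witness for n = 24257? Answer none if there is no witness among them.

n − 1 = 24256 = 2^6 · 379, so s = 6 and d = 379.
Base 7: x_0 = 7^379 mod 24257 = 19946. x_0 is neither 1 nor 24256, so continue squaring. x_1 = 19946^2 mod 24257 = 3859. x_2 = 3859^2 mod 24257 = 22340. x_3 = 22340^2 mod 24257 = 12082. x_4 = 12082^2 mod 24257 = 20355. x_5 = 20355^2 mod 24257 = 16465. Reached i = s−1 = 5 without hitting −1: 7 is a Miller–Rabin witness and 24257 is composite.
Base 13: x_0 = 13^379 mod 24257 = 21730. x_0 is neither 1 nor 24256, so continue squaring. x_1 = 21730^2 mod 24257 = 6138. x_2 = 6138^2 mod 24257 = 3923. x_3 = 3923^2 mod 24257 = 10991. x_4 = 10991^2 mod 24257 = 2221. x_5 = 2221^2 mod 24257 = 8670. Reached i = s−1 = 5 without hitting −1: 13 is a Miller–Rabin witness and 24257 is composite.
Base 6610: x_0 = 6610^379 mod 24257 = 15881. x_0 is neither 1 nor 24256, so continue squaring. x_1 = 15881^2 mod 24257 = 6132. x_2 = 6132^2 mod 24257 = 3074. x_3 = 3074^2 mod 24257 = 13503. x_4 = 13503^2 mod 24257 = 15397. x_5 = 15397^2 mod 24257 = 3948. Reached i = s−1 = 5 without hitting −1: 6610 is a Miller–Rabin witness and 24257 is composite.
The smallest witness among the given bases is 7.

7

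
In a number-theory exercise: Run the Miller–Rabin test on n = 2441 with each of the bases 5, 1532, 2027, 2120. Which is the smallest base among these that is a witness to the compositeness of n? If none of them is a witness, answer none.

n − 1 = 2440 = 2^3 · 305, so s = 3 and d = 305.
Base 5: x_0 = 5^305 mod 2441 = 1. x_0 = 1, so 5 is not a witness.
Base 1532: x_0 = 1532^305 mod 2441 = 2440. x_0 = 2440 ≡ −1, so 1532 is not a witness.
Base 2027: x_0 = 2027^305 mod 2441 = 2440. x_0 = 2440 ≡ −1, so 2027 is not a witness.
Base 2120: x_0 = 2120^305 mod 2441 = 285. x_0 is neither 1 nor 2440, so continue squaring. x_1 = 285^2 mod 2441 = 672. x_2 = 672^2 mod 2441 = 2440. x_2 ≡ −1, so 2120 is not a witness.
No listed base is a witness for 2441.

none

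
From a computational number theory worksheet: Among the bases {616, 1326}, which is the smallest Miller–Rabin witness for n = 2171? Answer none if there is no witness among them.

616

n − 1 = 2170 = 2^1 · 1085, so s = 1 and d = 1085.
Base 616: x_0 = 616^1085 mod 2171 = 1539. x_0 ∉ {1, 2170} and s = 1, so 616 is a Miller–Rabin witness and 2171 is composite.
Base 1326: x_0 = 1326^1085 mod 2171 = 338. x_0 ∉ {1, 2170} and s = 1, so 1326 is a Miller–Rabin witness and 2171 is composite.
The smallest witness among the given bases is 616.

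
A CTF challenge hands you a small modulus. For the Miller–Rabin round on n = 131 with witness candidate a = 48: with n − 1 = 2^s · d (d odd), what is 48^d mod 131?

n − 1 = 130 = 2^1 · 65, so s = 1 and d = 65.
Repeated squaring mod 131: 48^1 ≡ 48, 48^2 ≡ 77, 48^4 ≡ 34, 48^8 ≡ 108, 48^16 ≡ 5, 48^32 ≡ 25, 48^64 ≡ 101.
65 = 64 + 1, so 48^65 ≡ 101·48 ≡ 1 (mod 131).

1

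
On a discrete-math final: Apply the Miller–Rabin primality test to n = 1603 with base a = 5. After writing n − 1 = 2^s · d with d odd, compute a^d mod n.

n − 1 = 1602 = 2^1 · 801, so s = 1 and d = 801.
Repeated squaring mod 1603: 5^1 ≡ 5, 5^2 ≡ 25, 5^4 ≡ 625, 5^8 ≡ 1096, 5^16 ≡ 569, 5^32 ≡ 1558, 5^64 ≡ 422, 5^128 ≡ 151, 5^256 ≡ 359, 5^512 ≡ 641.
801 = 512 + 256 + 32 + 1, so 5^801 ≡ 641·359·1558·5 ≡ 125 (mod 1603).

125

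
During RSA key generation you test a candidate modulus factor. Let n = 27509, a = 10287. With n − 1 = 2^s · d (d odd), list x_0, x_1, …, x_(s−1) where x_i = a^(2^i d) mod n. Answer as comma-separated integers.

11216, 27508

n − 1 = 27508 = 2^2 · 6877, so s = 2 and d = 6877.
x_0 = 10287^6877 mod 27509 = 11216.
x_1 = 11216^2 mod 27509 = 27508.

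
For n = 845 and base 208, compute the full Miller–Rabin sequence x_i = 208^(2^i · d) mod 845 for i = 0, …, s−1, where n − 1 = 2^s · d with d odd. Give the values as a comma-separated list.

n − 1 = 844 = 2^2 · 211, so s = 2 and d = 211.
x_0 = 208^211 mod 845 = 507.
x_1 = 507^2 mod 845 = 169.

507, 169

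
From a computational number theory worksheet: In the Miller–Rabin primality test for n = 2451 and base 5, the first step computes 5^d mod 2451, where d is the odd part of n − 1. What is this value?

1886

n − 1 = 2450 = 2^1 · 1225, so s = 1 and d = 1225.
By repeated squaring, 5^1225 ≡ 1886 (mod 2451).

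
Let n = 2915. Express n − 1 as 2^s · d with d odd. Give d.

1457

Halving: 2914 → 1457; 1457 is odd.
So 2914 = 2^1 · 1457.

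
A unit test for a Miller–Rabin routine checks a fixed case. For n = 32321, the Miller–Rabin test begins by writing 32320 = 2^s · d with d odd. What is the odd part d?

505

Halving: 32320 → 16160 → 8080 → 4040 → 2020 → 1010 → 505; 505 is odd.
So 32320 = 2^6 · 505.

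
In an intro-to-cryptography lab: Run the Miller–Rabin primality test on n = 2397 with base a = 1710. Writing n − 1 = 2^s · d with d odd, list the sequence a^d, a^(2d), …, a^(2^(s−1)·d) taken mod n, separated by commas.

n − 1 = 2396 = 2^2 · 599, so s = 2 and d = 599.
x_0 = 1710^599 mod 2397 = 1569.
x_1 = 1569^2 mod 2397 = 42.

1569, 42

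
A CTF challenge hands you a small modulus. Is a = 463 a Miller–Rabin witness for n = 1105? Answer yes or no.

no

n − 1 = 1104 = 2^4 · 69, so s = 4 and d = 69.
x_0 = 463^69 mod 1105 = 463.
x_0 is neither 1 nor 1104, so continue squaring.
x_1 = 463^2 mod 1105 = 1104.
x_1 ≡ −1, so 463 is not a witness.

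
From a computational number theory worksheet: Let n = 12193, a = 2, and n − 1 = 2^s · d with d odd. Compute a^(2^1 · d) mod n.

4191

n − 1 = 12192 = 2^5 · 381, so s = 5 and d = 381.
x_0 = 2^381 mod 12193 = 4667.
x_1 = 4667^2 mod 12193 = 4191.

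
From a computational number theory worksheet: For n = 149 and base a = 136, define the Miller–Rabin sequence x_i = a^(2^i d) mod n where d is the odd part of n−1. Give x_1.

n − 1 = 148 = 2^2 · 37, so s = 2 and d = 37.
x_0 = 136^37 mod 149 = 44.
x_1 = 44^2 mod 149 = 148.

148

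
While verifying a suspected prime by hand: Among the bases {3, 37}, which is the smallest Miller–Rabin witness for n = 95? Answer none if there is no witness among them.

n − 1 = 94 = 2^1 · 47, so s = 1 and d = 47.
Base 3: x_0 = 3^47 mod 95 = 67. x_0 ∉ {1, 94} and s = 1, so 3 is a Miller–Rabin witness and 95 is composite.
Base 37: x_0 = 37^47 mod 95 = 18. x_0 ∉ {1, 94} and s = 1, so 37 is a Miller–Rabin witness and 95 is composite.
The smallest witness among the given bases is 3.

3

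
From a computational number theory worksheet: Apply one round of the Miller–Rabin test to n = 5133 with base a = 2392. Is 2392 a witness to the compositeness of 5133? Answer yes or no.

n − 1 = 5132 = 2^2 · 1283, so s = 2 and d = 1283.
x_0 = 2392^1283 mod 5133 = 3535.
x_0 is neither 1 nor 5132, so continue squaring.
x_1 = 3535^2 mod 5133 = 2503.
Reached i = s−1 = 1 without hitting −1: 2392 is a Miller–Rabin witness and 5133 is composite.

yes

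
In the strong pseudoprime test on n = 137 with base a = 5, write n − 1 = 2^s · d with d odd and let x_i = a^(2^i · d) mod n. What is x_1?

n − 1 = 136 = 2^3 · 17, so s = 3 and d = 17.
Repeated squaring mod 137: 5^1 ≡ 5, 5^2 ≡ 25, 5^4 ≡ 77, 5^8 ≡ 38, 5^16 ≡ 74.
17 = 16 + 1, so 5^17 ≡ 74·5 ≡ 96 (mod 137).
x_0 = 96.
x_1 = 96^2 mod 137 = 37.

37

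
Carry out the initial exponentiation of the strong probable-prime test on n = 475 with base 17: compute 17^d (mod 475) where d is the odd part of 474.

n − 1 = 474 = 2^1 · 237, so s = 1 and d = 237.
17^237 mod 475 = 277.

277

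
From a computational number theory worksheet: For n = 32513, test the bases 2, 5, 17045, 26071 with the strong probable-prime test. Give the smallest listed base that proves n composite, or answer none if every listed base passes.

2

n − 1 = 32512 = 2^8 · 127, so s = 8 and d = 127.
Base 2: x_0 = 2^127 mod 32513 = 128. x_0 is neither 1 nor 32512, so continue squaring. x_1 = 128^2 mod 32513 = 16384. x_2 = 16384^2 mod 32513 = 8128. x_3 = 8128^2 mod 32513 = 30481. x_4 = 30481^2 mod 32513 = 32386. x_5 = 32386^2 mod 32513 = 16129. x_6 = 16129^2 mod 32513 = 8128. x_7 = 8128^2 mod 32513 = 30481. Reached i = s−1 = 7 without hitting −1: 2 is a Miller–Rabin witness and 32513 is composite.
Base 5: x_0 = 5^127 mod 32513 = 13099. x_0 is neither 1 nor 32512, so continue squaring. x_1 = 13099^2 mod 32513 = 12700. x_2 = 12700^2 mod 32513 = 25520. x_3 = 25520^2 mod 32513 = 2497. x_4 = 2497^2 mod 32513 = 25026. x_5 = 25026^2 mod 32513 = 2757. x_6 = 2757^2 mod 32513 = 25520. x_7 = 25520^2 mod 32513 = 2497. Reached i = s−1 = 7 without hitting −1: 5 is a Miller–Rabin witness and 32513 is composite.
Base 17045: x_0 = 17045^127 mod 32513 = 16365. x_0 is neither 1 nor 32512, so continue squaring. x_1 = 16365^2 mod 32513 = 3644. x_2 = 3644^2 mod 32513 = 13432. x_3 = 13432^2 mod 32513 = 3987. x_4 = 3987^2 mod 32513 = 29825. x_5 = 29825^2 mod 32513 = 7458. x_6 = 7458^2 mod 32513 = 24534. x_7 = 24534^2 mod 32513 = 3987. Reached i = s−1 = 7 without hitting −1: 17045 is a Miller–Rabin witness and 32513 is composite.
Base 26071: x_0 = 26071^127 mod 32513 = 10927. x_0 is neither 1 nor 32512, so continue squaring. x_1 = 10927^2 mod 32513 = 11593. x_2 = 11593^2 mod 32513 = 21420. x_3 = 21420^2 mod 32513 = 25457. x_4 = 25457^2 mod 32513 = 9733. x_5 = 9733^2 mod 32513 = 20920. x_6 = 20920^2 mod 32513 = 21420. x_7 = 21420^2 mod 32513 = 25457. Reached i = s−1 = 7 without hitting −1: 26071 is a Miller–Rabin witness and 32513 is composite.
The smallest witness among the given bases is 2.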